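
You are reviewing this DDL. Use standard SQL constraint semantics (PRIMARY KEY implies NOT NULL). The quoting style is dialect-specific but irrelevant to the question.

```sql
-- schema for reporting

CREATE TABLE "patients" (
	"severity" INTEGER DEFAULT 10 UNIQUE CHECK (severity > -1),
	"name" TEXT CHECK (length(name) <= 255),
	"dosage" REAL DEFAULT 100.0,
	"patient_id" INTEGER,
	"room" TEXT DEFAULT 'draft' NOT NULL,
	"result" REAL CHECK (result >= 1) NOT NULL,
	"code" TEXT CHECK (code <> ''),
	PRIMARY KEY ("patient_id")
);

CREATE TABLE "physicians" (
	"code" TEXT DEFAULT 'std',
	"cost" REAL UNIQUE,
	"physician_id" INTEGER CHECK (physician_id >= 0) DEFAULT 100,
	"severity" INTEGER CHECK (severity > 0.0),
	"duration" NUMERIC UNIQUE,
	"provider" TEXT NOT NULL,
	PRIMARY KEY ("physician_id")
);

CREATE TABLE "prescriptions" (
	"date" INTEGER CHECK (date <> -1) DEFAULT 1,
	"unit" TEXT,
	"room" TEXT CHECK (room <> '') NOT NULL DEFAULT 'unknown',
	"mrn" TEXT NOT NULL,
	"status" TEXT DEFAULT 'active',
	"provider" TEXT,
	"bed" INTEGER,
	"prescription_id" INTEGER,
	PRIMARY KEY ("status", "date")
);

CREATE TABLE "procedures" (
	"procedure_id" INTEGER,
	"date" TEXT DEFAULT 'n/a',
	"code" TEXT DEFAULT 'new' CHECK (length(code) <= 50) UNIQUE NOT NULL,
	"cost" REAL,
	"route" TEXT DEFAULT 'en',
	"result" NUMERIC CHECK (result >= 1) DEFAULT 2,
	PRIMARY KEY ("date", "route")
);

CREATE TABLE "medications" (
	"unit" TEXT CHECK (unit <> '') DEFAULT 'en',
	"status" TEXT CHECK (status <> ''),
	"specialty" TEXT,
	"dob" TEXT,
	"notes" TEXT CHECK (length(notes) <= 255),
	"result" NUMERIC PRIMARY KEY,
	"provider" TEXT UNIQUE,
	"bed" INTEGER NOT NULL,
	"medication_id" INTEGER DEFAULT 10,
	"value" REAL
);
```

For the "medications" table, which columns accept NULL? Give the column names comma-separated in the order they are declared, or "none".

unit, status, specialty, dob, notes, provider, medication_id, value

- unit: CHECK does not forbid NULL (a CHECK constraint passes when its expression is NULL) → nullable.
- status: CHECK does not forbid NULL (a CHECK constraint passes when its expression is NULL) → nullable.
- specialty: no NOT NULL constraint applies → nullable.
- dob: no NOT NULL constraint applies → nullable.
- notes: CHECK does not forbid NULL (a CHECK constraint passes when its expression is NULL) → nullable.
- result: part of the PRIMARY KEY, which implies NOT NULL → not nullable.
- provider: UNIQUE does not imply NOT NULL → nullable.
- bed: declared NOT NULL → not nullable.
- medication_id: DEFAULT only fills an omitted column; an explicit NULL is still allowed → nullable.
- value: no NOT NULL constraint applies → nullable.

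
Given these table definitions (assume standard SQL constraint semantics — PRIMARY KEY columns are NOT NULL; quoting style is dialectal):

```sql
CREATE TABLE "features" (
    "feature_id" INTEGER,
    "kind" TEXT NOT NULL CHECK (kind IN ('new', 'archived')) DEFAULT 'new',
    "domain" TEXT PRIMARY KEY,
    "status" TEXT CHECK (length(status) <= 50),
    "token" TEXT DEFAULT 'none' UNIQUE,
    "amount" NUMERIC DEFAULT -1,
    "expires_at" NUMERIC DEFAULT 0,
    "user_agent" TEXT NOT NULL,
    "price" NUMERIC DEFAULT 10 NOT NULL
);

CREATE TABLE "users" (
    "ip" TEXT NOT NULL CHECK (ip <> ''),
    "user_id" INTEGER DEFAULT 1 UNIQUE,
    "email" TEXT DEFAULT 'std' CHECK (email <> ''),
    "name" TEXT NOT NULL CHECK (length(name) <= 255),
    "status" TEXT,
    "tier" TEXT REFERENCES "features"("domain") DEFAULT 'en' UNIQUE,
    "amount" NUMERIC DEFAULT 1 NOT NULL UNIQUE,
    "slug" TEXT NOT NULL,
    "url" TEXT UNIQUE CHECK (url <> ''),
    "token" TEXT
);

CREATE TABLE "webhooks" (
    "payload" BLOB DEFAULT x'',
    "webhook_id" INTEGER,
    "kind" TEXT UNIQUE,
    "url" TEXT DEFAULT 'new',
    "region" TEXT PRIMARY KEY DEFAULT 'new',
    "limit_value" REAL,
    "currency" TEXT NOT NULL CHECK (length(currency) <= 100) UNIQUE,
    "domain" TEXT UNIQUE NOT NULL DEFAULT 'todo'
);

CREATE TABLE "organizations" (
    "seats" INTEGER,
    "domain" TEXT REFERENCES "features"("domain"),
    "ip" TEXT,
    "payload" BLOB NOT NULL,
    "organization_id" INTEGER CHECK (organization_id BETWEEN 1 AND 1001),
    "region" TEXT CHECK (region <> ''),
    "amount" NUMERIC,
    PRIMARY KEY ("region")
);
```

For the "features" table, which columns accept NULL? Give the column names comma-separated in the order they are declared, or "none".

- feature_id: no NOT NULL constraint applies → nullable.
- kind: declared NOT NULL → not nullable.
- domain: part of the PRIMARY KEY, which implies NOT NULL → not nullable.
- status: CHECK does not forbid NULL (a CHECK constraint passes when its expression is NULL) → nullable.
- token: UNIQUE does not imply NOT NULL → nullable.
- amount: DEFAULT only fills an omitted column; an explicit NULL is still allowed → nullable.
- expires_at: DEFAULT only fills an omitted column; an explicit NULL is still allowed → nullable.
- user_agent: declared NOT NULL → not nullable.
- price: declared NOT NULL → not nullable.

feature_id, status, token, amount, expires_at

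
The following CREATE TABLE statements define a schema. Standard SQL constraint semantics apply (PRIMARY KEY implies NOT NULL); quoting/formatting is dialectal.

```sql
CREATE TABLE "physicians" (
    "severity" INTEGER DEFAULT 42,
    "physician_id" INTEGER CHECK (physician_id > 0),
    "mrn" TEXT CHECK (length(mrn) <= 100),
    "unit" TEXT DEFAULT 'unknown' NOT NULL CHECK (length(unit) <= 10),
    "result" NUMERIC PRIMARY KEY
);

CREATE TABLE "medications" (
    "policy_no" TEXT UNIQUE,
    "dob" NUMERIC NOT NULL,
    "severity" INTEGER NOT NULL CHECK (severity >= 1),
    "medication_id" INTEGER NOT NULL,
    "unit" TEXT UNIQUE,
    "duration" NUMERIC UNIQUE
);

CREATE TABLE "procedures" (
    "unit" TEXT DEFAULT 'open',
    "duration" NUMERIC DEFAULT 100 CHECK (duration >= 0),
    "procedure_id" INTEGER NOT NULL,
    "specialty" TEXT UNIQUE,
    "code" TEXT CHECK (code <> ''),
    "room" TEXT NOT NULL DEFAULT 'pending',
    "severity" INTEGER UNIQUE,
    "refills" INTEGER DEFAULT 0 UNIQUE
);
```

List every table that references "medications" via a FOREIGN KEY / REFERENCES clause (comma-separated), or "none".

none

No REFERENCES clause anywhere in the schema names medications.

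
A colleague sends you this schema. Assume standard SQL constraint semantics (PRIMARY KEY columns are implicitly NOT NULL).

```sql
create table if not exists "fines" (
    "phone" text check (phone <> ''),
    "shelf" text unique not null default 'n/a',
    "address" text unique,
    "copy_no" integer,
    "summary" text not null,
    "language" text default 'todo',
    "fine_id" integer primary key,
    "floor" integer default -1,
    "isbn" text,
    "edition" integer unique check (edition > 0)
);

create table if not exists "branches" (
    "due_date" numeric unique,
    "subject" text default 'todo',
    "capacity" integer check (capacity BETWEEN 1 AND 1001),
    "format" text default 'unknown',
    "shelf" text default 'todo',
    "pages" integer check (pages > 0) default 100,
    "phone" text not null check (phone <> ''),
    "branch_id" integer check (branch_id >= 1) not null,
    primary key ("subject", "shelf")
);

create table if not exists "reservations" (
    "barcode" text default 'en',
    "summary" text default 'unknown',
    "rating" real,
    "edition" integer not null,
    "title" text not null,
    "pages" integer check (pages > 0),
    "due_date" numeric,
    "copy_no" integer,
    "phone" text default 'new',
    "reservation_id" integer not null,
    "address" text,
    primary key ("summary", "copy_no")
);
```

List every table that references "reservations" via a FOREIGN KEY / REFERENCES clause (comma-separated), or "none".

No REFERENCES clause anywhere in the schema names reservations.

none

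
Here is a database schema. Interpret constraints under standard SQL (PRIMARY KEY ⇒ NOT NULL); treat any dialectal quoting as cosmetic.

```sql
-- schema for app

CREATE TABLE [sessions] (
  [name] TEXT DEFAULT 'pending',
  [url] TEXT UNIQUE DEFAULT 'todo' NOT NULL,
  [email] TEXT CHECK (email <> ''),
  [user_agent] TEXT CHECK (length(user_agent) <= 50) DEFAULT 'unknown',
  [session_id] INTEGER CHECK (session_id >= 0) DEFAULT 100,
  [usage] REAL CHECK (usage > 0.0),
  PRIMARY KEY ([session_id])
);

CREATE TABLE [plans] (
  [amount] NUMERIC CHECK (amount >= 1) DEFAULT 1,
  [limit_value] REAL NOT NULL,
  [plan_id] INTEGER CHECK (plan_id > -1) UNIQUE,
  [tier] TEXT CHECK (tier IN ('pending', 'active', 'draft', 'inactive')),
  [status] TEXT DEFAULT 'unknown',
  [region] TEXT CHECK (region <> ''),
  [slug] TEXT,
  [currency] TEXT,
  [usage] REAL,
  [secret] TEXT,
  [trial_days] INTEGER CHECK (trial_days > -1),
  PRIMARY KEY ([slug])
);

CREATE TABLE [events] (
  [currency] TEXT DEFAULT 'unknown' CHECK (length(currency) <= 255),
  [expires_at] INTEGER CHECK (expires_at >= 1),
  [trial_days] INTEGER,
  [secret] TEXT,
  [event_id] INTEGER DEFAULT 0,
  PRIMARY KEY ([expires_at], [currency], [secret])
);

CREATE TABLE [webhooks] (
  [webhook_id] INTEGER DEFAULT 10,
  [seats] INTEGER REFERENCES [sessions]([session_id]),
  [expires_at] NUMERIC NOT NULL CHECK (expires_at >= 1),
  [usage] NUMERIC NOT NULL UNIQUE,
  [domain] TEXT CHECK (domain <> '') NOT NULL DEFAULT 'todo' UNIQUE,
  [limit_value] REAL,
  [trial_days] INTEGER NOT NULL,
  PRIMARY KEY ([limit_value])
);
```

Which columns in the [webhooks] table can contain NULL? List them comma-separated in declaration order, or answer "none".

- webhook_id: DEFAULT only fills an omitted column; an explicit NULL is still allowed → nullable.
- seats: a foreign key column may be NULL unless separately constrained → nullable.
- expires_at: declared NOT NULL → not nullable.
- usage: declared NOT NULL → not nullable.
- domain: declared NOT NULL → not nullable.
- limit_value: part of the PRIMARY KEY, which implies NOT NULL → not nullable.
- trial_days: declared NOT NULL → not nullable.

webhook_id, seats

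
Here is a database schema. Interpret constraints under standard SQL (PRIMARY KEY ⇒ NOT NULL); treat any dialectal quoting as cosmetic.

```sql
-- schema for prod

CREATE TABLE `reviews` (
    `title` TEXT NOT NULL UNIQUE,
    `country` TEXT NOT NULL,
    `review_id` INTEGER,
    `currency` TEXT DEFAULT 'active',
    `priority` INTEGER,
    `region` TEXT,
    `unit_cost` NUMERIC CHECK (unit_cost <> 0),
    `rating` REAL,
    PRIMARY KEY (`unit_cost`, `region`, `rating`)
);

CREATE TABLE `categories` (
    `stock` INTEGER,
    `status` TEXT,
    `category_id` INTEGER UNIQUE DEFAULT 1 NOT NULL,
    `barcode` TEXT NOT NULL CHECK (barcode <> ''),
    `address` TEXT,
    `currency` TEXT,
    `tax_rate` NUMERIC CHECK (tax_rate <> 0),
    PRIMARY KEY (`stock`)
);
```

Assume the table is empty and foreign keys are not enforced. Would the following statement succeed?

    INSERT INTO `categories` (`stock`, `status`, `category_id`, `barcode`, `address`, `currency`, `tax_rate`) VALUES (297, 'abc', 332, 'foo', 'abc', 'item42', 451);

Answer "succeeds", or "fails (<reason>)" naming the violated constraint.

succeeds

NOT NULL columns: barcode is supplied; category_id is supplied; stock is supplied.
CHECK constraints: 'foo' satisfies (barcode <> ''); 451 satisfies (tax_rate <> 0).
No constraint is violated.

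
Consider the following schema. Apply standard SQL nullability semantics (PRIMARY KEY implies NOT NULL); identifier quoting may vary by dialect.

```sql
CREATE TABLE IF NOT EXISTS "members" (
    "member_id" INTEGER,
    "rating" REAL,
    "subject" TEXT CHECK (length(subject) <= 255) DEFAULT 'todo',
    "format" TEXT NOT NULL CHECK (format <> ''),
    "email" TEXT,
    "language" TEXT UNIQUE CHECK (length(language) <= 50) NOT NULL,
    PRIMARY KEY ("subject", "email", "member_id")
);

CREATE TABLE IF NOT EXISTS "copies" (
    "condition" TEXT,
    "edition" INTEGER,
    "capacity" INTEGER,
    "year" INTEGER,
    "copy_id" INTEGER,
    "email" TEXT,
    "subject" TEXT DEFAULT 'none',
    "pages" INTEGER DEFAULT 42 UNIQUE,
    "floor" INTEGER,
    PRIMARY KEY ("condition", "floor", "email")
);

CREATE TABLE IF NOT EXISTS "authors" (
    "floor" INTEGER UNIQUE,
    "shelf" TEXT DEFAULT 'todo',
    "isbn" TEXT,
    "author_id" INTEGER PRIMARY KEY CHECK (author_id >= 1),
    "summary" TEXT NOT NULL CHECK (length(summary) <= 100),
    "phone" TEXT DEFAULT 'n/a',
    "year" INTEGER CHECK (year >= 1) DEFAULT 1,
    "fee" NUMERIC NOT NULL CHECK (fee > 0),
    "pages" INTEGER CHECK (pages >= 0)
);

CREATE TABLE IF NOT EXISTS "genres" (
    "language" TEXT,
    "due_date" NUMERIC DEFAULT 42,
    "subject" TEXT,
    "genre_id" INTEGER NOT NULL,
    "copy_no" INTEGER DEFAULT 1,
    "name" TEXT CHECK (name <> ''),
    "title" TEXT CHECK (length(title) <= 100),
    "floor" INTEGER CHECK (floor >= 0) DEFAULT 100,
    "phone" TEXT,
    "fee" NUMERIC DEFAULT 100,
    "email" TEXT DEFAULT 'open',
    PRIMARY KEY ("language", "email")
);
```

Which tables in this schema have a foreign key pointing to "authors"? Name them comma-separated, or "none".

none

No REFERENCES clause anywhere in the schema names authors.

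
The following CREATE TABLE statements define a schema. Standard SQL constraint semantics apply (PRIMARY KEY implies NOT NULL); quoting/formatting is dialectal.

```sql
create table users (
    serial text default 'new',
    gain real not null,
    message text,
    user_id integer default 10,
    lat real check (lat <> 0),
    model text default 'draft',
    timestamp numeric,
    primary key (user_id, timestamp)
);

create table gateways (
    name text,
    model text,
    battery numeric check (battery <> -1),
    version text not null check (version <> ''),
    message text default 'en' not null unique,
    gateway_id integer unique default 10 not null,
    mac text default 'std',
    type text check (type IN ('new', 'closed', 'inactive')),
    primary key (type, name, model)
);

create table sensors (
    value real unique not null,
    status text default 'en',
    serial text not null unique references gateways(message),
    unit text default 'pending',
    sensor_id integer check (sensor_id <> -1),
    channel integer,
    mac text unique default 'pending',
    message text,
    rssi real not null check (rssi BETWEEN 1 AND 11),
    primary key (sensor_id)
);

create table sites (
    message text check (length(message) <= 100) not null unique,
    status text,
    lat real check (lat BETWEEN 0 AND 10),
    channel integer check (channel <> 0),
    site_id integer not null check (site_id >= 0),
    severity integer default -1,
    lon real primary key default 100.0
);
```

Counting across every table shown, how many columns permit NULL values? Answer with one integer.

15

users: 4 nullable (serial, message, lat, model — PK (user_id, timestamp) and explicit NOT NULL columns excluded).
gateways: 2 nullable (battery, mac — PK (type, name, model) and explicit NOT NULL columns excluded).
sensors: 5 nullable (status, unit, channel, mac, message — PK (sensor_id) and explicit NOT NULL columns excluded).
sites: 4 nullable (status, lat, channel, severity — PK (lon) and explicit NOT NULL columns excluded).
Total: 4 + 2 + 5 + 4 = 15.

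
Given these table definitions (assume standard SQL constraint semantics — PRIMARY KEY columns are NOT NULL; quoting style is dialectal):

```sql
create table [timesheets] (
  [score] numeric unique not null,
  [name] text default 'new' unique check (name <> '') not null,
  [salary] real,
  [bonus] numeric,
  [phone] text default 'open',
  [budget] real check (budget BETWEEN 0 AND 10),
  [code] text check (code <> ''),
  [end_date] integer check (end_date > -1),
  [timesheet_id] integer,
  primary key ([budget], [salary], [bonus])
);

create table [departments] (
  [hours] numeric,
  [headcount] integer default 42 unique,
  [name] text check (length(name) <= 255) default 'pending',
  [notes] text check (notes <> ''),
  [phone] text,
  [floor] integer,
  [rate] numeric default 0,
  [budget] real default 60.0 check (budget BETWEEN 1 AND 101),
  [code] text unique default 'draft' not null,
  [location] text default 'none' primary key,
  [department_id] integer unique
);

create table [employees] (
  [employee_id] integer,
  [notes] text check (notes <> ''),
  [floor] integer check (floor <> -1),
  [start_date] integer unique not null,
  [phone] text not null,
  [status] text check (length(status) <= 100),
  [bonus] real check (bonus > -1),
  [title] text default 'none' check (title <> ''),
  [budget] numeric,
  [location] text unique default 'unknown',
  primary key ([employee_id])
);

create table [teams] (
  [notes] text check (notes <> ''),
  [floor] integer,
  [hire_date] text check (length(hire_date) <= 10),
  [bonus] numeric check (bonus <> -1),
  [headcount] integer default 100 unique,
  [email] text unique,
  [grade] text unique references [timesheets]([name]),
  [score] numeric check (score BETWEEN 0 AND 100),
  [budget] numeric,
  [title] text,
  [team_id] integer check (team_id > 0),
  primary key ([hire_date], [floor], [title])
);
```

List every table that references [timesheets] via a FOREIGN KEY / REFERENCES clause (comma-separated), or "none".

teams

- teams.grade references timesheets(name).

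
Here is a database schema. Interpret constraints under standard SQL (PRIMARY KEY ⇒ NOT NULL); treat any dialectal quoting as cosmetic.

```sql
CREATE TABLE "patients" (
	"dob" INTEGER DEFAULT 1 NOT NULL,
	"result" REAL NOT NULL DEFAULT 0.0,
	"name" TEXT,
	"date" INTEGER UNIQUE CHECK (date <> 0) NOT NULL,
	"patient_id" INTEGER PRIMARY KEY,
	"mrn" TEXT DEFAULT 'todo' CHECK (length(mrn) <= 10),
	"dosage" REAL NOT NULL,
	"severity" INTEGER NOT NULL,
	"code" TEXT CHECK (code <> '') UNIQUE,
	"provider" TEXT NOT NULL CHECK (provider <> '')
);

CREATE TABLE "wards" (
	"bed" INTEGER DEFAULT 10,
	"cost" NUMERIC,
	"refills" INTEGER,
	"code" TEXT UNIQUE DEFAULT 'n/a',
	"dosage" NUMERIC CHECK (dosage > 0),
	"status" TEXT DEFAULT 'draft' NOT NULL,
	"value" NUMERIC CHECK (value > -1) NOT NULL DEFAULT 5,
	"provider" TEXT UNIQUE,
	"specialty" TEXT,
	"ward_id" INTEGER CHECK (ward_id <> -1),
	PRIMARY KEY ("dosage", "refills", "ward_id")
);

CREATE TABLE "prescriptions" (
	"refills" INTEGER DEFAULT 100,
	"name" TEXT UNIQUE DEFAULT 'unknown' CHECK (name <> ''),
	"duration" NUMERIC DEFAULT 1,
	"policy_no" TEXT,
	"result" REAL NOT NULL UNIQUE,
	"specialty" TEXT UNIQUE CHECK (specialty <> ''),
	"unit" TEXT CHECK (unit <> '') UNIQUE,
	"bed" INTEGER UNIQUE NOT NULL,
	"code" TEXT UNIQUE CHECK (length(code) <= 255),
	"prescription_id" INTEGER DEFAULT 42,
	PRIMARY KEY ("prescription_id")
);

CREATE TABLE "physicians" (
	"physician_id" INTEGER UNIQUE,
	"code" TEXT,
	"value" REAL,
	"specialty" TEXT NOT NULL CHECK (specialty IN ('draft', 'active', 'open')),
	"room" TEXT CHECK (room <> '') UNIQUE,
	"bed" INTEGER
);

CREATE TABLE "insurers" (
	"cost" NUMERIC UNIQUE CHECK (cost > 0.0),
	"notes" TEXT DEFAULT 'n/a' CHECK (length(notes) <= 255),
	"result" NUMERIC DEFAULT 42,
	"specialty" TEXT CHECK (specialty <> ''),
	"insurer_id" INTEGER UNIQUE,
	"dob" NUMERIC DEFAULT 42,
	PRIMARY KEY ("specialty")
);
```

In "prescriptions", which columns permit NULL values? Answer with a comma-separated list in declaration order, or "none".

refills, name, duration, policy_no, specialty, unit, code

- refills: DEFAULT only fills an omitted column; an explicit NULL is still allowed → nullable.
- name: CHECK does not forbid NULL (a CHECK constraint passes when its expression is NULL) → nullable.
- duration: DEFAULT only fills an omitted column; an explicit NULL is still allowed → nullable.
- policy_no: no NOT NULL constraint applies → nullable.
- result: declared NOT NULL → not nullable.
- specialty: CHECK does not forbid NULL (a CHECK constraint passes when its expression is NULL) → nullable.
- unit: CHECK does not forbid NULL (a CHECK constraint passes when its expression is NULL) → nullable.
- bed: declared NOT NULL → not nullable.
- code: CHECK does not forbid NULL (a CHECK constraint passes when its expression is NULL) → nullable.
- prescription_id: part of the PRIMARY KEY, which implies NOT NULL → not nullable.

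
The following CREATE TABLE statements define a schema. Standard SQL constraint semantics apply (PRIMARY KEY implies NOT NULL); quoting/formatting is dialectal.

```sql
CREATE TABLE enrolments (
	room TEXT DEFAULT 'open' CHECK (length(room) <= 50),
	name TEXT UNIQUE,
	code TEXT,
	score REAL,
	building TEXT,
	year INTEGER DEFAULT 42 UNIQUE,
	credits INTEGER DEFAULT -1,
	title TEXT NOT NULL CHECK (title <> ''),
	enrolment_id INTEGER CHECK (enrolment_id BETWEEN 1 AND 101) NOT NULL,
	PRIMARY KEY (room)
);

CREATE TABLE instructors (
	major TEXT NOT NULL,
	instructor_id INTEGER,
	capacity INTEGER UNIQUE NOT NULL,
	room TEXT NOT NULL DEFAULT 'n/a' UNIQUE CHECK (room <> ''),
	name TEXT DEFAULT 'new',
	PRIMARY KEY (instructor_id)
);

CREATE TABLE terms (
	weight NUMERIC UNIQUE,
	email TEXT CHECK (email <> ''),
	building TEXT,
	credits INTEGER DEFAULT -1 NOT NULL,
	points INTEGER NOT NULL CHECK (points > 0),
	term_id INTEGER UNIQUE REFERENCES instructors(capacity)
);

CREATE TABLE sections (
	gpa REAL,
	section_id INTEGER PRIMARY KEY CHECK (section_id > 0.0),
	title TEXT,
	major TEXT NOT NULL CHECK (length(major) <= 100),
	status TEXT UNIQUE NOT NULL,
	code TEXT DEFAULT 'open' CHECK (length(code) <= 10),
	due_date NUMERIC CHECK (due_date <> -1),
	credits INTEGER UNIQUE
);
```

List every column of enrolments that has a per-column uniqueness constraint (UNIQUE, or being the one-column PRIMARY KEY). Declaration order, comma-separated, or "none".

- room: single-column PRIMARY KEY → unique.
- name: declared UNIQUE → unique.
- code: no UNIQUE or single-column PK constraint.
- score: no UNIQUE or single-column PK constraint.
- building: no UNIQUE or single-column PK constraint.
- year: declared UNIQUE → unique.
- credits: no UNIQUE or single-column PK constraint.
- title: no UNIQUE or single-column PK constraint.
- enrolment_id: no UNIQUE or single-column PK constraint.

room, name, year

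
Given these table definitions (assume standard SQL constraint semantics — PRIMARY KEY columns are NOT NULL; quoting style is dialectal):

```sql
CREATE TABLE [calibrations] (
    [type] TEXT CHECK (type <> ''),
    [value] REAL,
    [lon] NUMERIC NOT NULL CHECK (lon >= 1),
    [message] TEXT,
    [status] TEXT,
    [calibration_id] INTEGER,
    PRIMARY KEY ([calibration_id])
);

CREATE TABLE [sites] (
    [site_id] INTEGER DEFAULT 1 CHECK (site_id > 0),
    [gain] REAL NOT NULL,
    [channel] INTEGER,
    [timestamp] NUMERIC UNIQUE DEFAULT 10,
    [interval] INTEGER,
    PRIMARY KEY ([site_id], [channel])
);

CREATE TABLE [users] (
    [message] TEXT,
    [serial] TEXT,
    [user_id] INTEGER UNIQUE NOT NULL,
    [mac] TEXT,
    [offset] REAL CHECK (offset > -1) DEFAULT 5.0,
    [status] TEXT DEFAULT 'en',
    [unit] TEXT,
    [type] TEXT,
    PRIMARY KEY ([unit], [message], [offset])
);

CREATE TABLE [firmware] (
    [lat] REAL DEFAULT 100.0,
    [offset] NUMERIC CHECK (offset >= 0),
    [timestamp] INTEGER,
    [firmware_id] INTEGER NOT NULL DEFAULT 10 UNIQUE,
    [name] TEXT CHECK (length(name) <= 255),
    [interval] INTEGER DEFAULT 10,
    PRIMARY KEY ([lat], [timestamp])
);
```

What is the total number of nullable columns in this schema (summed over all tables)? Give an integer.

calibrations: 4 nullable (type, value, message, status — PK (calibration_id) and explicit NOT NULL columns excluded).
sites: 2 nullable (timestamp, interval — PK (site_id, channel) and explicit NOT NULL columns excluded).
users: 4 nullable (serial, mac, status, type — PK (unit, message, offset) and explicit NOT NULL columns excluded).
firmware: 3 nullable (offset, name, interval — PK (lat, timestamp) and explicit NOT NULL columns excluded).
Total: 4 + 2 + 4 + 3 = 13.

13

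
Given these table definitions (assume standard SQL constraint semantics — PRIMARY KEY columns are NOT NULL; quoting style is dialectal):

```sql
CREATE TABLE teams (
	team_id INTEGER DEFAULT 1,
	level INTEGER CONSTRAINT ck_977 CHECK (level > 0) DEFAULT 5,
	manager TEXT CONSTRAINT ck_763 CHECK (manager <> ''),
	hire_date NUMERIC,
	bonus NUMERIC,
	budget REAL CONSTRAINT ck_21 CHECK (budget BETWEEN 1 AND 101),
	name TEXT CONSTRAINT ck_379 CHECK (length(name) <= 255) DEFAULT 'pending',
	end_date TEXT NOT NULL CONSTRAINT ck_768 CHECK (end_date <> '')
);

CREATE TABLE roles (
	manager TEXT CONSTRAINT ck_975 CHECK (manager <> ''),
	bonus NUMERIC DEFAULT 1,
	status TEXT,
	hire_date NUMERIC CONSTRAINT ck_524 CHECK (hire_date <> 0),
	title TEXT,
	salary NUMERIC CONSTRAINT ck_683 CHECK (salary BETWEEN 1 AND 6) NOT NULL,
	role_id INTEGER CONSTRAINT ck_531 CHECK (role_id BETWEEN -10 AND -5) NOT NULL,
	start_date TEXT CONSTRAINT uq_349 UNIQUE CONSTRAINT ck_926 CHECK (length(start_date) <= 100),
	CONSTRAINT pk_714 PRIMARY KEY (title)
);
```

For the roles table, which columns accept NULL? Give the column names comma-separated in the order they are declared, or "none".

- manager: CHECK does not forbid NULL (a CHECK constraint passes when its expression is NULL) → nullable.
- bonus: DEFAULT only fills an omitted column; an explicit NULL is still allowed → nullable.
- status: no NOT NULL constraint applies → nullable.
- hire_date: CHECK does not forbid NULL (a CHECK constraint passes when its expression is NULL) → nullable.
- title: part of the PRIMARY KEY, which implies NOT NULL → not nullable.
- salary: declared NOT NULL → not nullable.
- role_id: declared NOT NULL → not nullable.
- start_date: CHECK does not forbid NULL (a CHECK constraint passes when its expression is NULL) → nullable.

manager, bonus, status, hire_date, start_date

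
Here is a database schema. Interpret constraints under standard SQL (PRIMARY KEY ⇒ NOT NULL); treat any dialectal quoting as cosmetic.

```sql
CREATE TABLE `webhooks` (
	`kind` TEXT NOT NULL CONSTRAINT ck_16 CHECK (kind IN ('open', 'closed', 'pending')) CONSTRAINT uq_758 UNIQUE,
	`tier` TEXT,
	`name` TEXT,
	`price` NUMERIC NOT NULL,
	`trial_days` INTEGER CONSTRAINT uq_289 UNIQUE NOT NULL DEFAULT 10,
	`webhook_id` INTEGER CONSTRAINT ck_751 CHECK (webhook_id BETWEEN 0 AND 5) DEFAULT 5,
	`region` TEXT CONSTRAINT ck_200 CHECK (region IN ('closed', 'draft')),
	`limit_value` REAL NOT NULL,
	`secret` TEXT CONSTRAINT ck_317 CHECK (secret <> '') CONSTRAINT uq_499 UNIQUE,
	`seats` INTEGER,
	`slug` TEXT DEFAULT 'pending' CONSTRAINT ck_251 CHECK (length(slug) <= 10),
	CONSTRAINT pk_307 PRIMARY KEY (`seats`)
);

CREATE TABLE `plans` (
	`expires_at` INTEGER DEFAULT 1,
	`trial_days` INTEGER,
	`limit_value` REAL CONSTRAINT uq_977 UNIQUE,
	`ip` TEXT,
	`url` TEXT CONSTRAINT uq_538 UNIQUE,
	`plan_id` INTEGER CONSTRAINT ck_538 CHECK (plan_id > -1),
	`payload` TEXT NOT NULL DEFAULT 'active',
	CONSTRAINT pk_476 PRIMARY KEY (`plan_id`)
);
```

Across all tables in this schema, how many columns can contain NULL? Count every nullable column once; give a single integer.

11

webhooks: 6 nullable (tier, name, webhook_id, region, secret, slug — PK (seats) and explicit NOT NULL columns excluded).
plans: 5 nullable (expires_at, trial_days, limit_value, ip, url — PK (plan_id) and explicit NOT NULL columns excluded).
Total: 6 + 5 = 11.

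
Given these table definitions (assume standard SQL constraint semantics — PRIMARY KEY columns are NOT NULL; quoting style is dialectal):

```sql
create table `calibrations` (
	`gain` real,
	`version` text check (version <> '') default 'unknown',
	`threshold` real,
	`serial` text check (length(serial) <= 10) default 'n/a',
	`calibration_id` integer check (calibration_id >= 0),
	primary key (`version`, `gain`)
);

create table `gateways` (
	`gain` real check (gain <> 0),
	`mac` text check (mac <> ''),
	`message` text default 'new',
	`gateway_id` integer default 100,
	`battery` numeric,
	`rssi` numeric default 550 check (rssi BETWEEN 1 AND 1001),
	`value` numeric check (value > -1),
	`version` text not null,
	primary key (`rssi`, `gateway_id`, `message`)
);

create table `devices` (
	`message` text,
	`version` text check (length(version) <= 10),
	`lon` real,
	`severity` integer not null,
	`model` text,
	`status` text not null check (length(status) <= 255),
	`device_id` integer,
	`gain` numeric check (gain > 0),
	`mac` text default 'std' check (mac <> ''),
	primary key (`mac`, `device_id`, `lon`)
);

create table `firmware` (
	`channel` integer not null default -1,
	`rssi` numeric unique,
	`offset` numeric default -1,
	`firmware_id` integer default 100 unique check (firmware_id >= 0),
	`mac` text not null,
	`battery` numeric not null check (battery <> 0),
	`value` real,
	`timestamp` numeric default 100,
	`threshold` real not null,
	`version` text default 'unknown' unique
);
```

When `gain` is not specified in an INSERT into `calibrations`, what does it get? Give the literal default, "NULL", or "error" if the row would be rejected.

gain has no DEFAULT clause.
Omitting it would insert NULL, but it is part of the PRIMARY KEY, so the INSERT fails.

error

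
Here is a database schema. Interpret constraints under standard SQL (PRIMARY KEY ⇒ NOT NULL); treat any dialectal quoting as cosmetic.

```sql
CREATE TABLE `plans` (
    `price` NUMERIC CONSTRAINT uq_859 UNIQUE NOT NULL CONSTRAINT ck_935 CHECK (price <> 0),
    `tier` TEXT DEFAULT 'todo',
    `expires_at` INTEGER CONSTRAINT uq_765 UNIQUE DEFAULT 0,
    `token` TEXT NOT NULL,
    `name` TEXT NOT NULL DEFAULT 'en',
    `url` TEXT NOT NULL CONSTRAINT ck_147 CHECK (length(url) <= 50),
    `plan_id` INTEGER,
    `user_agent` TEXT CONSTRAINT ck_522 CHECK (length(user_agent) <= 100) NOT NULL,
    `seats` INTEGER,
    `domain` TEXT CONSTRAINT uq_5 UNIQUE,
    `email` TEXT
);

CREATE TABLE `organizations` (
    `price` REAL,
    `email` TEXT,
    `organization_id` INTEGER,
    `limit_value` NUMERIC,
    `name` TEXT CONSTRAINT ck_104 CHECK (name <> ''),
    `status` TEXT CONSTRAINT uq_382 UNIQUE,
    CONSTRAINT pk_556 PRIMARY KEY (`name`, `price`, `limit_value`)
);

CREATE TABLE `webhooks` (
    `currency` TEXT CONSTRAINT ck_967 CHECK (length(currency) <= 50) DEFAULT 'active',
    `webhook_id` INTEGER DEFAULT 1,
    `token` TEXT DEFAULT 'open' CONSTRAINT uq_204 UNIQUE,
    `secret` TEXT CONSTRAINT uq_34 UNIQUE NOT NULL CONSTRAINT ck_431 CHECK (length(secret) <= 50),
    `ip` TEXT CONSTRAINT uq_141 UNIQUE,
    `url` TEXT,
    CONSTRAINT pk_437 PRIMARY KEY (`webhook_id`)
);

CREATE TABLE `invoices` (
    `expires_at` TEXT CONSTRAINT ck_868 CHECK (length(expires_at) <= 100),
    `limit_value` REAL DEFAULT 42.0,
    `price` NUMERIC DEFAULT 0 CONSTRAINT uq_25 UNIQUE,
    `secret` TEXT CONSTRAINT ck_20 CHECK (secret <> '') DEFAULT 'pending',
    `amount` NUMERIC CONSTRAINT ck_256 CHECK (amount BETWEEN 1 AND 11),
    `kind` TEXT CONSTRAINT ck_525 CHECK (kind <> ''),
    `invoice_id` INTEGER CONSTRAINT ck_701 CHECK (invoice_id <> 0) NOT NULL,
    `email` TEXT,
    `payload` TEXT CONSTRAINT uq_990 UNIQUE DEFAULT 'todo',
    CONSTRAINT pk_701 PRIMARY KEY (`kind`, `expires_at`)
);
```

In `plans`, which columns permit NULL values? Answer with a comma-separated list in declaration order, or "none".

- price: declared NOT NULL → not nullable.
- tier: DEFAULT only fills an omitted column; an explicit NULL is still allowed → nullable.
- expires_at: UNIQUE does not imply NOT NULL → nullable.
- token: declared NOT NULL → not nullable.
- name: declared NOT NULL → not nullable.
- url: declared NOT NULL → not nullable.
- plan_id: no NOT NULL constraint applies → nullable.
- user_agent: declared NOT NULL → not nullable.
- seats: no NOT NULL constraint applies → nullable.
- domain: UNIQUE does not imply NOT NULL → nullable.
- email: no NOT NULL constraint applies → nullable.

tier, expires_at, plan_id, seats, domain, email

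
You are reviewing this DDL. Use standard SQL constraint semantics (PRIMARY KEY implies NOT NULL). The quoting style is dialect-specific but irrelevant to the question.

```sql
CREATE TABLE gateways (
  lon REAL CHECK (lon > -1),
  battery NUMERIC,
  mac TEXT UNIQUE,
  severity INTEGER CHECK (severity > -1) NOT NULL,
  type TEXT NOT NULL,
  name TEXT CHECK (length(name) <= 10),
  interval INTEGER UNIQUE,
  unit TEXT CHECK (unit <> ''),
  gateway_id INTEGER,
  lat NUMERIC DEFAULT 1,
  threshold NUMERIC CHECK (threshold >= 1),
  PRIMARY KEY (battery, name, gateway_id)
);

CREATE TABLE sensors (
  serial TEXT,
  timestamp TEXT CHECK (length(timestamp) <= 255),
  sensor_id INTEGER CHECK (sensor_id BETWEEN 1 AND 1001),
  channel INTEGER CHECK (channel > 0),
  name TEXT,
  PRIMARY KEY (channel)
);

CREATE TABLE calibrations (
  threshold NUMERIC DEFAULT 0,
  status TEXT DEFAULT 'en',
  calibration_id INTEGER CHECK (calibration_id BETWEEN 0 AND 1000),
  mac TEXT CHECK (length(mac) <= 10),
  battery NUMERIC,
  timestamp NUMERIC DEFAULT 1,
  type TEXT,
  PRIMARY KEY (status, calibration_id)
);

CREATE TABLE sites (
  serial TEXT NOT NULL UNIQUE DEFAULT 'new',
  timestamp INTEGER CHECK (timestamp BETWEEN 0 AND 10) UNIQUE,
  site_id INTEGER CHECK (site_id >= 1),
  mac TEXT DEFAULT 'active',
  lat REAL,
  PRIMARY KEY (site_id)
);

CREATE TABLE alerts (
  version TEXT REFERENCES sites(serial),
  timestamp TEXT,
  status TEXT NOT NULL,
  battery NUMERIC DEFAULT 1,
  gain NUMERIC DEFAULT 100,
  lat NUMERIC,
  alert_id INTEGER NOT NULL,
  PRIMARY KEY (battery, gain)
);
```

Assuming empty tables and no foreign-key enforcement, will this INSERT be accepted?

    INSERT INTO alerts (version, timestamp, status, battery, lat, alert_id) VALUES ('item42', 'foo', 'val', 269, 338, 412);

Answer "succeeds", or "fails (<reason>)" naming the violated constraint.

succeeds

NOT NULL columns: alert_id is supplied; battery is supplied; gain defaults to 100; status is supplied.
No constraint is violated.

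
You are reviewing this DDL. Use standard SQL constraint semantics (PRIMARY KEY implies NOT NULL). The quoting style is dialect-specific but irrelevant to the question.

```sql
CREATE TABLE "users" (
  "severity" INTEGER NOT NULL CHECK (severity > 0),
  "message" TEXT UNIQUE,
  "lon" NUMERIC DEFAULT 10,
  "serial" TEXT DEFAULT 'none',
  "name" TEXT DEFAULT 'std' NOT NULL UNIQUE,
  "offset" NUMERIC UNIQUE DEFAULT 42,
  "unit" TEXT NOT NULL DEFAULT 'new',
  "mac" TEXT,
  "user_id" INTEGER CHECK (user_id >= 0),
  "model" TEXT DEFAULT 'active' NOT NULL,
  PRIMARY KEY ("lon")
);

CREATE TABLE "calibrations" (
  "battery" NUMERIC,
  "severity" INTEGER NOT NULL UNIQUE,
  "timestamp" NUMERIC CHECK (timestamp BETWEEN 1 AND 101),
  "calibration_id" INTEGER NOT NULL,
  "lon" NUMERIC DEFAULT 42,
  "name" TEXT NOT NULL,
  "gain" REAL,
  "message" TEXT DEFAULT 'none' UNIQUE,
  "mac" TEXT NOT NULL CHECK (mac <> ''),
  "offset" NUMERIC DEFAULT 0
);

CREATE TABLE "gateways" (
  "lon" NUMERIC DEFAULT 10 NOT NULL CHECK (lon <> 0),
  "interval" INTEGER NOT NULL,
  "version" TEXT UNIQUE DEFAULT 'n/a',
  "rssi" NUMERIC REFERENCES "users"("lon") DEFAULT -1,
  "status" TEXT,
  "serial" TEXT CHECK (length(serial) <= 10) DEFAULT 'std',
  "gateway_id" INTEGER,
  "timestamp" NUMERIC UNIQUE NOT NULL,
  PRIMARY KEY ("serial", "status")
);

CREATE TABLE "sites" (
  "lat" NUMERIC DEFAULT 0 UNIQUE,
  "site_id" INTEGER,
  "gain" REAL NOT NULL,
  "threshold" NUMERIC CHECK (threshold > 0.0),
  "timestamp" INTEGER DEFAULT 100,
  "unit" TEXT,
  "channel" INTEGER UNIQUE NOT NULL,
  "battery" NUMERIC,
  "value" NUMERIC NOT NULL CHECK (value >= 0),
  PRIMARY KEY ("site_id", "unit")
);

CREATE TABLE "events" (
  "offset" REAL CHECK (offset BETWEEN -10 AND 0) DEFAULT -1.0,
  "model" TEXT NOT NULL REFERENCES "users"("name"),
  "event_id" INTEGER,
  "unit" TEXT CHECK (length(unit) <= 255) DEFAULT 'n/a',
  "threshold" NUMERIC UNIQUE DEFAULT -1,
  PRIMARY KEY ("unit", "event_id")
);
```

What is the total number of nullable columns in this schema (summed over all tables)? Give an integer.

20

users: 5 nullable (message, serial, offset, mac, user_id — PK (lon) and explicit NOT NULL columns excluded).
calibrations: 6 nullable (battery, timestamp, lon, gain, message, offset — PK none and explicit NOT NULL columns excluded).
gateways: 3 nullable (version, rssi, gateway_id — PK (serial, status) and explicit NOT NULL columns excluded).
sites: 4 nullable (lat, threshold, timestamp, battery — PK (site_id, unit) and explicit NOT NULL columns excluded).
events: 2 nullable (offset, threshold — PK (unit, event_id) and explicit NOT NULL columns excluded).
Total: 5 + 6 + 3 + 4 + 2 = 20.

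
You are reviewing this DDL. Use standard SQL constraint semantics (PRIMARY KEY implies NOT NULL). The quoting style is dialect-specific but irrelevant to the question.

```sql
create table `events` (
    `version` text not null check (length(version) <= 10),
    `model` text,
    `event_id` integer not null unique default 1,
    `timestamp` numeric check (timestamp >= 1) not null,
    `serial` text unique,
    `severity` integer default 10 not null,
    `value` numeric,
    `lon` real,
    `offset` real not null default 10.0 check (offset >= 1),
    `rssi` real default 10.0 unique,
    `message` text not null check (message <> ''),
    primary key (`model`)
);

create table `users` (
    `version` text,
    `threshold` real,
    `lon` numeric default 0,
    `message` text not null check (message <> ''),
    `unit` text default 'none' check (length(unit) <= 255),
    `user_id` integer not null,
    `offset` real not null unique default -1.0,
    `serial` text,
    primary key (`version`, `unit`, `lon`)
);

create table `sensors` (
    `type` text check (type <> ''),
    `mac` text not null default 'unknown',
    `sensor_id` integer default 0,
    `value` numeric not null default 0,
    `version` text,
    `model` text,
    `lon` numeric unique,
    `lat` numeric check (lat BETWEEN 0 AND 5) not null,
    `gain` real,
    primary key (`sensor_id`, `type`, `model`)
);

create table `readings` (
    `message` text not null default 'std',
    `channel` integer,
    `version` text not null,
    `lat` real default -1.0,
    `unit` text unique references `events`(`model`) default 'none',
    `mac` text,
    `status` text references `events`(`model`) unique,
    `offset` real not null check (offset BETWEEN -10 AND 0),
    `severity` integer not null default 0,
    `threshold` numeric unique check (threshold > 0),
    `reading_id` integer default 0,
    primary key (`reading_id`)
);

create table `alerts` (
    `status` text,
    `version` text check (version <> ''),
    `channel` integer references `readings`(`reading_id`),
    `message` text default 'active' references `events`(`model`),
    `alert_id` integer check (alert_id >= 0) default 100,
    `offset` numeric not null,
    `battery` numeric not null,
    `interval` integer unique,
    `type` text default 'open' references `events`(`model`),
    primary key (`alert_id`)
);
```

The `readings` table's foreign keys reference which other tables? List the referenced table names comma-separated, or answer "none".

- unit REFERENCES events(model).
- status REFERENCES events(model).

events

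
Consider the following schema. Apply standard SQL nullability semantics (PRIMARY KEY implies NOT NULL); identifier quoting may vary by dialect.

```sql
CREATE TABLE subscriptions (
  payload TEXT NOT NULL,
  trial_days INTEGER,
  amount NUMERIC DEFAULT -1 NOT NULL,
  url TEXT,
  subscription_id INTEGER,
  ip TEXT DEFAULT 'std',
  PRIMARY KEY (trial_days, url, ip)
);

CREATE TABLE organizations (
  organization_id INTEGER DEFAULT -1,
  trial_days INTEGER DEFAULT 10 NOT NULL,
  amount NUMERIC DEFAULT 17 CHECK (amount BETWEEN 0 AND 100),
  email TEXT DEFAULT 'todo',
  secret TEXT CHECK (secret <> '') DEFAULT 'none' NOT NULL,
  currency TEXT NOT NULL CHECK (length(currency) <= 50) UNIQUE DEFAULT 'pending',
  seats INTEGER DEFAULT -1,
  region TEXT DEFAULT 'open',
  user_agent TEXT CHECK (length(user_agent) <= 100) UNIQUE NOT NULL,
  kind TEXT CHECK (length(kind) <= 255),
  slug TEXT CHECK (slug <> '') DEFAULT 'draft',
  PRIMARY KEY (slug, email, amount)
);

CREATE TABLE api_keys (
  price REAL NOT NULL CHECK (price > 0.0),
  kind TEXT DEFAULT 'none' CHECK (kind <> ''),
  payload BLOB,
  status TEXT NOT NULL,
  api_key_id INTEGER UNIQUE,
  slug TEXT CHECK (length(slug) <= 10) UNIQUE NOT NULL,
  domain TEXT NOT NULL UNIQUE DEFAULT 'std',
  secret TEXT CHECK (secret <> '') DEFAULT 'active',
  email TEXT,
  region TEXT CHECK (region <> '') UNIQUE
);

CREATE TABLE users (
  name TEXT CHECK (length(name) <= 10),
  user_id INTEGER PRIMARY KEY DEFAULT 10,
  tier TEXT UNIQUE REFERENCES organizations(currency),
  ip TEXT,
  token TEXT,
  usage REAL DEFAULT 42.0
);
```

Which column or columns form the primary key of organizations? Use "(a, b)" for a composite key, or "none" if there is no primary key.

(slug, email, amount)

A table-level PRIMARY KEY clause names 3 columns: slug, email, amount.
This is a composite key — the combination is unique, not each column individually.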